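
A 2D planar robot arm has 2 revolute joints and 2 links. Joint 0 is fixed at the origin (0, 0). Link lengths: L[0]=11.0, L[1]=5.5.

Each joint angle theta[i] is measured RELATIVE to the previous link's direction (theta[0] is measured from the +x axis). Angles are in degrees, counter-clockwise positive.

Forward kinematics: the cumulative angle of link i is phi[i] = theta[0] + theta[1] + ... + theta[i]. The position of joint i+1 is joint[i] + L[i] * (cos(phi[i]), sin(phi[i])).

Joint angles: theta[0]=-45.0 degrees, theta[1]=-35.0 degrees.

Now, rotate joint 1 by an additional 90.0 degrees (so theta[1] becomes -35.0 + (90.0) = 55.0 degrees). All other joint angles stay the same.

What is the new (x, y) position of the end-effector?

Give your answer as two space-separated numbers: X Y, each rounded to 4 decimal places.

Answer: 13.1946 -6.8231

Derivation:
joint[0] = (0.0000, 0.0000)  (base)
link 0: phi[0] = -45 = -45 deg
  cos(-45 deg) = 0.7071, sin(-45 deg) = -0.7071
  joint[1] = (0.0000, 0.0000) + 11 * (0.7071, -0.7071) = (0.0000 + 7.7782, 0.0000 + -7.7782) = (7.7782, -7.7782)
link 1: phi[1] = -45 + 55 = 10 deg
  cos(10 deg) = 0.9848, sin(10 deg) = 0.1736
  joint[2] = (7.7782, -7.7782) + 5.5 * (0.9848, 0.1736) = (7.7782 + 5.4164, -7.7782 + 0.9551) = (13.1946, -6.8231)
End effector: (13.1946, -6.8231)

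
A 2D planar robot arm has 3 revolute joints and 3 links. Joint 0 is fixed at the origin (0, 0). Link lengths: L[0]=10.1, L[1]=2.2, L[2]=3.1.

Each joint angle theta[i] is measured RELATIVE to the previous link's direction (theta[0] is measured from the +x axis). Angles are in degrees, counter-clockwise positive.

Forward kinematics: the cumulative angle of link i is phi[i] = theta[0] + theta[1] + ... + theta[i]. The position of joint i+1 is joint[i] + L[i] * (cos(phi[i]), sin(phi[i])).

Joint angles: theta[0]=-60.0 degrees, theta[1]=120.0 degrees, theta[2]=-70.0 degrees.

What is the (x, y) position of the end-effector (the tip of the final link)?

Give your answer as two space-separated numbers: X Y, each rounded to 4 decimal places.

Answer: 9.2029 -7.3799

Derivation:
joint[0] = (0.0000, 0.0000)  (base)
link 0: phi[0] = -60 = -60 deg
  cos(-60 deg) = 0.5000, sin(-60 deg) = -0.8660
  joint[1] = (0.0000, 0.0000) + 10.1 * (0.5000, -0.8660) = (0.0000 + 5.0500, 0.0000 + -8.7469) = (5.0500, -8.7469)
link 1: phi[1] = -60 + 120 = 60 deg
  cos(60 deg) = 0.5000, sin(60 deg) = 0.8660
  joint[2] = (5.0500, -8.7469) + 2.2 * (0.5000, 0.8660) = (5.0500 + 1.1000, -8.7469 + 1.9053) = (6.1500, -6.8416)
link 2: phi[2] = -60 + 120 + -70 = -10 deg
  cos(-10 deg) = 0.9848, sin(-10 deg) = -0.1736
  joint[3] = (6.1500, -6.8416) + 3.1 * (0.9848, -0.1736) = (6.1500 + 3.0529, -6.8416 + -0.5383) = (9.2029, -7.3799)
End effector: (9.2029, -7.3799)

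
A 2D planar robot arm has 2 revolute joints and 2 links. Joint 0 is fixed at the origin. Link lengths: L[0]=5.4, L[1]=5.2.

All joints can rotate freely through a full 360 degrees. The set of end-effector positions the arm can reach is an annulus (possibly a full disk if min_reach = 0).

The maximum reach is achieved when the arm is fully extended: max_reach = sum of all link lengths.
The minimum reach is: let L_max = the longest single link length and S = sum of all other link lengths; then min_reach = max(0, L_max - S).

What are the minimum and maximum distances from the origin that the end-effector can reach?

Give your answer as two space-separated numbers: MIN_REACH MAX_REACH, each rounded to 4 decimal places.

Link lengths: [5.4, 5.2]
max_reach = 5.4 + 5.2 = 10.6
L_max = max([5.4, 5.2]) = 5.4
S (sum of others) = 10.6 - 5.4 = 5.2
min_reach = max(0, 5.4 - 5.2) = max(0, 0.2) = 0.2

Answer: 0.2000 10.6000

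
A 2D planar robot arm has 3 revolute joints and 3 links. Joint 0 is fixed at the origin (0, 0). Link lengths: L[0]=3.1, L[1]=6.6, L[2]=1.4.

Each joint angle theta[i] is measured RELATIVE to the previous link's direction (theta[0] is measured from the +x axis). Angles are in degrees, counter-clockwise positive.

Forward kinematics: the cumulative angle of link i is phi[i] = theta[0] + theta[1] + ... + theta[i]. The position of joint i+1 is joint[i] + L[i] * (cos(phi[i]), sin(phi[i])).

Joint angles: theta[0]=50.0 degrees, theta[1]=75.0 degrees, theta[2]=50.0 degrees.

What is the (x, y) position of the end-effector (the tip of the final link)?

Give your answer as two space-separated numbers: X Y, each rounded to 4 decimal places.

joint[0] = (0.0000, 0.0000)  (base)
link 0: phi[0] = 50 = 50 deg
  cos(50 deg) = 0.6428, sin(50 deg) = 0.7660
  joint[1] = (0.0000, 0.0000) + 3.1 * (0.6428, 0.7660) = (0.0000 + 1.9926, 0.0000 + 2.3747) = (1.9926, 2.3747)
link 1: phi[1] = 50 + 75 = 125 deg
  cos(125 deg) = -0.5736, sin(125 deg) = 0.8192
  joint[2] = (1.9926, 2.3747) + 6.6 * (-0.5736, 0.8192) = (1.9926 + -3.7856, 2.3747 + 5.4064) = (-1.7930, 7.7811)
link 2: phi[2] = 50 + 75 + 50 = 175 deg
  cos(175 deg) = -0.9962, sin(175 deg) = 0.0872
  joint[3] = (-1.7930, 7.7811) + 1.4 * (-0.9962, 0.0872) = (-1.7930 + -1.3947, 7.7811 + 0.1220) = (-3.1876, 7.9032)
End effector: (-3.1876, 7.9032)

Answer: -3.1876 7.9032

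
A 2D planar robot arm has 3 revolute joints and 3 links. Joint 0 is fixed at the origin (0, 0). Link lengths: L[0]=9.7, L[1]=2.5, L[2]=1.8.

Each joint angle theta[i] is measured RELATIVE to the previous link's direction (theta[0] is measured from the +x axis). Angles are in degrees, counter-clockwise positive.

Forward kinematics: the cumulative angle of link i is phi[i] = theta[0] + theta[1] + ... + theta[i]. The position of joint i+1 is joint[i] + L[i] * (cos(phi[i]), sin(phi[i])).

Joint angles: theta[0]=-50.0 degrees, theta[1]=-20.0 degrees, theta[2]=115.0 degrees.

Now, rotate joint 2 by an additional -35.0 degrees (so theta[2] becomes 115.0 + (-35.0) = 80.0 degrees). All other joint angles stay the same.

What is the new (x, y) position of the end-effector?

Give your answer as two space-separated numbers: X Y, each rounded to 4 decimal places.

Answer: 8.8627 -9.4673

Derivation:
joint[0] = (0.0000, 0.0000)  (base)
link 0: phi[0] = -50 = -50 deg
  cos(-50 deg) = 0.6428, sin(-50 deg) = -0.7660
  joint[1] = (0.0000, 0.0000) + 9.7 * (0.6428, -0.7660) = (0.0000 + 6.2350, 0.0000 + -7.4306) = (6.2350, -7.4306)
link 1: phi[1] = -50 + -20 = -70 deg
  cos(-70 deg) = 0.3420, sin(-70 deg) = -0.9397
  joint[2] = (6.2350, -7.4306) + 2.5 * (0.3420, -0.9397) = (6.2350 + 0.8551, -7.4306 + -2.3492) = (7.0901, -9.7799)
link 2: phi[2] = -50 + -20 + 80 = 10 deg
  cos(10 deg) = 0.9848, sin(10 deg) = 0.1736
  joint[3] = (7.0901, -9.7799) + 1.8 * (0.9848, 0.1736) = (7.0901 + 1.7727, -9.7799 + 0.3126) = (8.8627, -9.4673)
End effector: (8.8627, -9.4673)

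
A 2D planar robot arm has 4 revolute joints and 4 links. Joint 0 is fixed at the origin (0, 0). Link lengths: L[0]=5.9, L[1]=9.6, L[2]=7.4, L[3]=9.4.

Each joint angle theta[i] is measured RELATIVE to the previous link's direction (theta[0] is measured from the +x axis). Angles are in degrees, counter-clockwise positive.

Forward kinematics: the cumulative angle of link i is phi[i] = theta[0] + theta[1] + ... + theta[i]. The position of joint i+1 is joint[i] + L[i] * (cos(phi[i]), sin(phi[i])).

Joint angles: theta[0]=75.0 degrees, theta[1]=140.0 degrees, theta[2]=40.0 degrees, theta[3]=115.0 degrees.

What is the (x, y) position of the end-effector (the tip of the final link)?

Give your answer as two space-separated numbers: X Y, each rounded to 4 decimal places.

Answer: 1.0051 -5.3229

Derivation:
joint[0] = (0.0000, 0.0000)  (base)
link 0: phi[0] = 75 = 75 deg
  cos(75 deg) = 0.2588, sin(75 deg) = 0.9659
  joint[1] = (0.0000, 0.0000) + 5.9 * (0.2588, 0.9659) = (0.0000 + 1.5270, 0.0000 + 5.6990) = (1.5270, 5.6990)
link 1: phi[1] = 75 + 140 = 215 deg
  cos(215 deg) = -0.8192, sin(215 deg) = -0.5736
  joint[2] = (1.5270, 5.6990) + 9.6 * (-0.8192, -0.5736) = (1.5270 + -7.8639, 5.6990 + -5.5063) = (-6.3368, 0.1926)
link 2: phi[2] = 75 + 140 + 40 = 255 deg
  cos(255 deg) = -0.2588, sin(255 deg) = -0.9659
  joint[3] = (-6.3368, 0.1926) + 7.4 * (-0.2588, -0.9659) = (-6.3368 + -1.9153, 0.1926 + -7.1479) = (-8.2521, -6.9552)
link 3: phi[3] = 75 + 140 + 40 + 115 = 370 deg
  cos(370 deg) = 0.9848, sin(370 deg) = 0.1736
  joint[4] = (-8.2521, -6.9552) + 9.4 * (0.9848, 0.1736) = (-8.2521 + 9.2572, -6.9552 + 1.6323) = (1.0051, -5.3229)
End effector: (1.0051, -5.3229)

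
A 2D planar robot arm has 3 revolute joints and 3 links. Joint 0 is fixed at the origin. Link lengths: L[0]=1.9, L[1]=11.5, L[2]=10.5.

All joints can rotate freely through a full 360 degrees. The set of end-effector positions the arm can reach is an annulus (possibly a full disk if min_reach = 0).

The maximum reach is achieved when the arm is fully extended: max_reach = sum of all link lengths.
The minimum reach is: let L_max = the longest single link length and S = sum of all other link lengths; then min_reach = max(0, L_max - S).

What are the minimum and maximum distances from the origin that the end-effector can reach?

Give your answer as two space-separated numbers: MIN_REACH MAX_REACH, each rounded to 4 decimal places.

Link lengths: [1.9, 11.5, 10.5]
max_reach = 1.9 + 11.5 + 10.5 = 23.9
L_max = max([1.9, 11.5, 10.5]) = 11.5
S (sum of others) = 23.9 - 11.5 = 12.4
min_reach = max(0, 11.5 - 12.4) = max(0, -0.9) = 0

Answer: 0.0000 23.9000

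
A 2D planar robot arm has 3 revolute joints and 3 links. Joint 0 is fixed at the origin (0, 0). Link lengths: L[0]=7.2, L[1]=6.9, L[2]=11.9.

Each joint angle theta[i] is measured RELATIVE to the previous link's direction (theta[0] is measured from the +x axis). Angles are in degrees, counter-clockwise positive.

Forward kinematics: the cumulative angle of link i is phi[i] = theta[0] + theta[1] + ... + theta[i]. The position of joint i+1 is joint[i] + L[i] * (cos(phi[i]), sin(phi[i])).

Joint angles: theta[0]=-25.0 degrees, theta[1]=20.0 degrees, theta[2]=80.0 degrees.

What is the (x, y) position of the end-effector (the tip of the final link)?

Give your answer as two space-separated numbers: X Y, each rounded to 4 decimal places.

joint[0] = (0.0000, 0.0000)  (base)
link 0: phi[0] = -25 = -25 deg
  cos(-25 deg) = 0.9063, sin(-25 deg) = -0.4226
  joint[1] = (0.0000, 0.0000) + 7.2 * (0.9063, -0.4226) = (0.0000 + 6.5254, 0.0000 + -3.0429) = (6.5254, -3.0429)
link 1: phi[1] = -25 + 20 = -5 deg
  cos(-5 deg) = 0.9962, sin(-5 deg) = -0.0872
  joint[2] = (6.5254, -3.0429) + 6.9 * (0.9962, -0.0872) = (6.5254 + 6.8737, -3.0429 + -0.6014) = (13.3992, -3.6442)
link 2: phi[2] = -25 + 20 + 80 = 75 deg
  cos(75 deg) = 0.2588, sin(75 deg) = 0.9659
  joint[3] = (13.3992, -3.6442) + 11.9 * (0.2588, 0.9659) = (13.3992 + 3.0799, -3.6442 + 11.4945) = (16.4791, 7.8503)
End effector: (16.4791, 7.8503)

Answer: 16.4791 7.8503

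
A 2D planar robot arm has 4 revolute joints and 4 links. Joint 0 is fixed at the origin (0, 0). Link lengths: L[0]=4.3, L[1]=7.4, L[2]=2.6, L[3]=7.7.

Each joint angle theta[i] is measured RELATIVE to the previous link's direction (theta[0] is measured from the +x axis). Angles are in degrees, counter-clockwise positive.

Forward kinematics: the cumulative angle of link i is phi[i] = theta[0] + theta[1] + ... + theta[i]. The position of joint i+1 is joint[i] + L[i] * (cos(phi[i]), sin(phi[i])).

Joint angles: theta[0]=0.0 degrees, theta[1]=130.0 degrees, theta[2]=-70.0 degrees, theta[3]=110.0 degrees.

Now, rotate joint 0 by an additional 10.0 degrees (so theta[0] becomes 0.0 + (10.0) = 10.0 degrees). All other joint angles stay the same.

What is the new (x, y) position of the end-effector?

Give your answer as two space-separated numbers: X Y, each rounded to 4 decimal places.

Answer: -8.2448 7.9465

Derivation:
joint[0] = (0.0000, 0.0000)  (base)
link 0: phi[0] = 10 = 10 deg
  cos(10 deg) = 0.9848, sin(10 deg) = 0.1736
  joint[1] = (0.0000, 0.0000) + 4.3 * (0.9848, 0.1736) = (0.0000 + 4.2347, 0.0000 + 0.7467) = (4.2347, 0.7467)
link 1: phi[1] = 10 + 130 = 140 deg
  cos(140 deg) = -0.7660, sin(140 deg) = 0.6428
  joint[2] = (4.2347, 0.7467) + 7.4 * (-0.7660, 0.6428) = (4.2347 + -5.6687, 0.7467 + 4.7566) = (-1.4341, 5.5033)
link 2: phi[2] = 10 + 130 + -70 = 70 deg
  cos(70 deg) = 0.3420, sin(70 deg) = 0.9397
  joint[3] = (-1.4341, 5.5033) + 2.6 * (0.3420, 0.9397) = (-1.4341 + 0.8893, 5.5033 + 2.4432) = (-0.5448, 7.9465)
link 3: phi[3] = 10 + 130 + -70 + 110 = 180 deg
  cos(180 deg) = -1.0000, sin(180 deg) = 0.0000
  joint[4] = (-0.5448, 7.9465) + 7.7 * (-1.0000, 0.0000) = (-0.5448 + -7.7000, 7.9465 + 0.0000) = (-8.2448, 7.9465)
End effector: (-8.2448, 7.9465)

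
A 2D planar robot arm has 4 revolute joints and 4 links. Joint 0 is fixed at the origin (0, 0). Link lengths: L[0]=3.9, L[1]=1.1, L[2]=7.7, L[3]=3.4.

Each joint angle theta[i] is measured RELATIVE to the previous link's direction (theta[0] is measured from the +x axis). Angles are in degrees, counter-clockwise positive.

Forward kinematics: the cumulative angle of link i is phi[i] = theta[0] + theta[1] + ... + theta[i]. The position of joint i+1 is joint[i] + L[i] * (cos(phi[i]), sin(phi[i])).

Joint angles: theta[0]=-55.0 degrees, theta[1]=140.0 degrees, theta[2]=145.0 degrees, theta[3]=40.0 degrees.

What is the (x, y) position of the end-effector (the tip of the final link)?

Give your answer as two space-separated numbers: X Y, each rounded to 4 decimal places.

Answer: -2.6166 -11.3974

Derivation:
joint[0] = (0.0000, 0.0000)  (base)
link 0: phi[0] = -55 = -55 deg
  cos(-55 deg) = 0.5736, sin(-55 deg) = -0.8192
  joint[1] = (0.0000, 0.0000) + 3.9 * (0.5736, -0.8192) = (0.0000 + 2.2369, 0.0000 + -3.1947) = (2.2369, -3.1947)
link 1: phi[1] = -55 + 140 = 85 deg
  cos(85 deg) = 0.0872, sin(85 deg) = 0.9962
  joint[2] = (2.2369, -3.1947) + 1.1 * (0.0872, 0.9962) = (2.2369 + 0.0959, -3.1947 + 1.0958) = (2.3328, -2.0989)
link 2: phi[2] = -55 + 140 + 145 = 230 deg
  cos(230 deg) = -0.6428, sin(230 deg) = -0.7660
  joint[3] = (2.3328, -2.0989) + 7.7 * (-0.6428, -0.7660) = (2.3328 + -4.9495, -2.0989 + -5.8985) = (-2.6166, -7.9974)
link 3: phi[3] = -55 + 140 + 145 + 40 = 270 deg
  cos(270 deg) = -0.0000, sin(270 deg) = -1.0000
  joint[4] = (-2.6166, -7.9974) + 3.4 * (-0.0000, -1.0000) = (-2.6166 + -0.0000, -7.9974 + -3.4000) = (-2.6166, -11.3974)
End effector: (-2.6166, -11.3974)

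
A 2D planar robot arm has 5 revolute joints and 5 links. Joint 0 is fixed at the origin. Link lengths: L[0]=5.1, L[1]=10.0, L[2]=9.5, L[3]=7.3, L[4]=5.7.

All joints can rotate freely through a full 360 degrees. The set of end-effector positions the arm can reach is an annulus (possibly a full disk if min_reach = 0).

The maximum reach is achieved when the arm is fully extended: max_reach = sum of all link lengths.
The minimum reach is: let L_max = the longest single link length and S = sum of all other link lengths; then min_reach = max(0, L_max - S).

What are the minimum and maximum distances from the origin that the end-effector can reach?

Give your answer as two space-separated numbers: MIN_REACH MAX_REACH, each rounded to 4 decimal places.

Answer: 0.0000 37.6000

Derivation:
Link lengths: [5.1, 10.0, 9.5, 7.3, 5.7]
max_reach = 5.1 + 10 + 9.5 + 7.3 + 5.7 = 37.6
L_max = max([5.1, 10.0, 9.5, 7.3, 5.7]) = 10
S (sum of others) = 37.6 - 10 = 27.6
min_reach = max(0, 10 - 27.6) = max(0, -17.6) = 0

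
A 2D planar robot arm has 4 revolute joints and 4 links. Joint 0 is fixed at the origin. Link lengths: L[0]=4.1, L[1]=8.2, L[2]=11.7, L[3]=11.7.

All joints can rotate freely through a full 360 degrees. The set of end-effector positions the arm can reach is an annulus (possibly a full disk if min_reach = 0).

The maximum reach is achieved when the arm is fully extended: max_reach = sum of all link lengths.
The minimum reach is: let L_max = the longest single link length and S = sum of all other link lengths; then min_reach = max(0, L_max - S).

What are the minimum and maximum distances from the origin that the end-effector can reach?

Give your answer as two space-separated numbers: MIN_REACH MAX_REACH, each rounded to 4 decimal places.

Answer: 0.0000 35.7000

Derivation:
Link lengths: [4.1, 8.2, 11.7, 11.7]
max_reach = 4.1 + 8.2 + 11.7 + 11.7 = 35.7
L_max = max([4.1, 8.2, 11.7, 11.7]) = 11.7
S (sum of others) = 35.7 - 11.7 = 24
min_reach = max(0, 11.7 - 24) = max(0, -12.3) = 0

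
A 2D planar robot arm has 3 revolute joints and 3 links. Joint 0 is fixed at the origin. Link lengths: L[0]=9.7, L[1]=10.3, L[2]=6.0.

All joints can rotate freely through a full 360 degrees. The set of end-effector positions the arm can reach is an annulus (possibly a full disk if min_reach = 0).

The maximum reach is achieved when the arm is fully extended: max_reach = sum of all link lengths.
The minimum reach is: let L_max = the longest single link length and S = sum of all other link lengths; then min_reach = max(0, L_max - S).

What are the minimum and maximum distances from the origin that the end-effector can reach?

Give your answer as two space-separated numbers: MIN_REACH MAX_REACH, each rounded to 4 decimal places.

Answer: 0.0000 26.0000

Derivation:
Link lengths: [9.7, 10.3, 6.0]
max_reach = 9.7 + 10.3 + 6 = 26
L_max = max([9.7, 10.3, 6.0]) = 10.3
S (sum of others) = 26 - 10.3 = 15.7
min_reach = max(0, 10.3 - 15.7) = max(0, -5.4) = 0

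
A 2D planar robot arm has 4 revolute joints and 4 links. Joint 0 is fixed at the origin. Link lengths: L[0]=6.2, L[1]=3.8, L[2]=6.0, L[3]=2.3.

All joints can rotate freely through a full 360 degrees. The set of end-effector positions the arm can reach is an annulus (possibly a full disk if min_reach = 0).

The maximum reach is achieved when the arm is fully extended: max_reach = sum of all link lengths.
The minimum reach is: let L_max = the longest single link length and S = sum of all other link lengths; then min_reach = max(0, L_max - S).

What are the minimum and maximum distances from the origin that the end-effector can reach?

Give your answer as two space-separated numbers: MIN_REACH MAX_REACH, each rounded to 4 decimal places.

Link lengths: [6.2, 3.8, 6.0, 2.3]
max_reach = 6.2 + 3.8 + 6 + 2.3 = 18.3
L_max = max([6.2, 3.8, 6.0, 2.3]) = 6.2
S (sum of others) = 18.3 - 6.2 = 12.1
min_reach = max(0, 6.2 - 12.1) = max(0, -5.9) = 0

Answer: 0.0000 18.3000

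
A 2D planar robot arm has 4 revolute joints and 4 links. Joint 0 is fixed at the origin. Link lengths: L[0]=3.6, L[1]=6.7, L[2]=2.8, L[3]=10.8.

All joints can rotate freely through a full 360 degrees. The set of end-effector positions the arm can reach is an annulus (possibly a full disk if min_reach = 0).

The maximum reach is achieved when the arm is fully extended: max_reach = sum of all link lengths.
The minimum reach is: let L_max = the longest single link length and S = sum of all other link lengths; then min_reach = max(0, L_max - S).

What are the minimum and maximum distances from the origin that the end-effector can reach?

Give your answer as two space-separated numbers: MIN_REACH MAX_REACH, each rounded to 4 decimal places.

Link lengths: [3.6, 6.7, 2.8, 10.8]
max_reach = 3.6 + 6.7 + 2.8 + 10.8 = 23.9
L_max = max([3.6, 6.7, 2.8, 10.8]) = 10.8
S (sum of others) = 23.9 - 10.8 = 13.1
min_reach = max(0, 10.8 - 13.1) = max(0, -2.3) = 0

Answer: 0.0000 23.9000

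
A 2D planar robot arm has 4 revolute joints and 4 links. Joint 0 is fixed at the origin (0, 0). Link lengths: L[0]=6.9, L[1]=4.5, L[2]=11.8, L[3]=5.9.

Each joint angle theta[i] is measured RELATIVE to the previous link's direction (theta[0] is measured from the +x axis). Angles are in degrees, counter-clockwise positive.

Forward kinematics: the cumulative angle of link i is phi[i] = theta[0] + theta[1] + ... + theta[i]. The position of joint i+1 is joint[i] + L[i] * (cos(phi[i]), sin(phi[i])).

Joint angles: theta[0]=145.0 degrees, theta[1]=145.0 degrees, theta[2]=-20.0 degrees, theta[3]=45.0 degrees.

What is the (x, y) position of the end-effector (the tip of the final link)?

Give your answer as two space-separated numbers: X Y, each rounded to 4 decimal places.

joint[0] = (0.0000, 0.0000)  (base)
link 0: phi[0] = 145 = 145 deg
  cos(145 deg) = -0.8192, sin(145 deg) = 0.5736
  joint[1] = (0.0000, 0.0000) + 6.9 * (-0.8192, 0.5736) = (0.0000 + -5.6521, 0.0000 + 3.9577) = (-5.6521, 3.9577)
link 1: phi[1] = 145 + 145 = 290 deg
  cos(290 deg) = 0.3420, sin(290 deg) = -0.9397
  joint[2] = (-5.6521, 3.9577) + 4.5 * (0.3420, -0.9397) = (-5.6521 + 1.5391, 3.9577 + -4.2286) = (-4.1131, -0.2709)
link 2: phi[2] = 145 + 145 + -20 = 270 deg
  cos(270 deg) = -0.0000, sin(270 deg) = -1.0000
  joint[3] = (-4.1131, -0.2709) + 11.8 * (-0.0000, -1.0000) = (-4.1131 + -0.0000, -0.2709 + -11.8000) = (-4.1131, -12.0709)
link 3: phi[3] = 145 + 145 + -20 + 45 = 315 deg
  cos(315 deg) = 0.7071, sin(315 deg) = -0.7071
  joint[4] = (-4.1131, -12.0709) + 5.9 * (0.7071, -0.7071) = (-4.1131 + 4.1719, -12.0709 + -4.1719) = (0.0589, -16.2429)
End effector: (0.0589, -16.2429)

Answer: 0.0589 -16.2429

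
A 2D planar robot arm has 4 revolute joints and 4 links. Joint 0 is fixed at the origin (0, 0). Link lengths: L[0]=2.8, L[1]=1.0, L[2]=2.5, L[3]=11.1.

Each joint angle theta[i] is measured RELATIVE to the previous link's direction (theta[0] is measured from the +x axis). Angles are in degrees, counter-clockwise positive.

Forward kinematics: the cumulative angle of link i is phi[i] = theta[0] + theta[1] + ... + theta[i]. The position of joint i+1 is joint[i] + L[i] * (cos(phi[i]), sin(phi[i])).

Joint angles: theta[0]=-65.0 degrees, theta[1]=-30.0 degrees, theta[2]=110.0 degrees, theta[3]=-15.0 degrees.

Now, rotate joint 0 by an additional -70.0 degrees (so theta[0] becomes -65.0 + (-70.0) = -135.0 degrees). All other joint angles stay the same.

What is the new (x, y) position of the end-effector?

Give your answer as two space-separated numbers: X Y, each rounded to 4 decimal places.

joint[0] = (0.0000, 0.0000)  (base)
link 0: phi[0] = -135 = -135 deg
  cos(-135 deg) = -0.7071, sin(-135 deg) = -0.7071
  joint[1] = (0.0000, 0.0000) + 2.8 * (-0.7071, -0.7071) = (0.0000 + -1.9799, 0.0000 + -1.9799) = (-1.9799, -1.9799)
link 1: phi[1] = -135 + -30 = -165 deg
  cos(-165 deg) = -0.9659, sin(-165 deg) = -0.2588
  joint[2] = (-1.9799, -1.9799) + 1 * (-0.9659, -0.2588) = (-1.9799 + -0.9659, -1.9799 + -0.2588) = (-2.9458, -2.2387)
link 2: phi[2] = -135 + -30 + 110 = -55 deg
  cos(-55 deg) = 0.5736, sin(-55 deg) = -0.8192
  joint[3] = (-2.9458, -2.2387) + 2.5 * (0.5736, -0.8192) = (-2.9458 + 1.4339, -2.2387 + -2.0479) = (-1.5119, -4.2866)
link 3: phi[3] = -135 + -30 + 110 + -15 = -70 deg
  cos(-70 deg) = 0.3420, sin(-70 deg) = -0.9397
  joint[4] = (-1.5119, -4.2866) + 11.1 * (0.3420, -0.9397) = (-1.5119 + 3.7964, -4.2866 + -10.4306) = (2.2845, -14.7172)
End effector: (2.2845, -14.7172)

Answer: 2.2845 -14.7172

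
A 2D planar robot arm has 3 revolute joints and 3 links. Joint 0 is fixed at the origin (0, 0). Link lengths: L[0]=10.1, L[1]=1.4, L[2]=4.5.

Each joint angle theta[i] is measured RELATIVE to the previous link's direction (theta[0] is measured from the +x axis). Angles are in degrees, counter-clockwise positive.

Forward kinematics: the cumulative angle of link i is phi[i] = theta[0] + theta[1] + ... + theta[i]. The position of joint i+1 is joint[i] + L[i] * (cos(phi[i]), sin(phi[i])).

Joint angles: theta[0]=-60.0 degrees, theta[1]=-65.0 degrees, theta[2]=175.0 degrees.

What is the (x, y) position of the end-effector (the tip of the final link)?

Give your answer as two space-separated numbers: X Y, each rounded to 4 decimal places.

Answer: 7.1395 -6.4465

Derivation:
joint[0] = (0.0000, 0.0000)  (base)
link 0: phi[0] = -60 = -60 deg
  cos(-60 deg) = 0.5000, sin(-60 deg) = -0.8660
  joint[1] = (0.0000, 0.0000) + 10.1 * (0.5000, -0.8660) = (0.0000 + 5.0500, 0.0000 + -8.7469) = (5.0500, -8.7469)
link 1: phi[1] = -60 + -65 = -125 deg
  cos(-125 deg) = -0.5736, sin(-125 deg) = -0.8192
  joint[2] = (5.0500, -8.7469) + 1.4 * (-0.5736, -0.8192) = (5.0500 + -0.8030, -8.7469 + -1.1468) = (4.2470, -9.8937)
link 2: phi[2] = -60 + -65 + 175 = 50 deg
  cos(50 deg) = 0.6428, sin(50 deg) = 0.7660
  joint[3] = (4.2470, -9.8937) + 4.5 * (0.6428, 0.7660) = (4.2470 + 2.8925, -9.8937 + 3.4472) = (7.1395, -6.4465)
End effector: (7.1395, -6.4465)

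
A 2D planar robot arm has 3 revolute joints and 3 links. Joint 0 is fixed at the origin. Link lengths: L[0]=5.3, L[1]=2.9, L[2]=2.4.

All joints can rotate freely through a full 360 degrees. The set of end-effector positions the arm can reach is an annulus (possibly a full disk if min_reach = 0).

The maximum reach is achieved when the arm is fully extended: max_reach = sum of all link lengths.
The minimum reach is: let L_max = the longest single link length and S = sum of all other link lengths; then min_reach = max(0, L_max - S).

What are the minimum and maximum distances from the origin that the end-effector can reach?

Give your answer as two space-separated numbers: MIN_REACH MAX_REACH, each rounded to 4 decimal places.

Link lengths: [5.3, 2.9, 2.4]
max_reach = 5.3 + 2.9 + 2.4 = 10.6
L_max = max([5.3, 2.9, 2.4]) = 5.3
S (sum of others) = 10.6 - 5.3 = 5.3
min_reach = max(0, 5.3 - 5.3) = max(0, 0) = 0

Answer: 0.0000 10.6000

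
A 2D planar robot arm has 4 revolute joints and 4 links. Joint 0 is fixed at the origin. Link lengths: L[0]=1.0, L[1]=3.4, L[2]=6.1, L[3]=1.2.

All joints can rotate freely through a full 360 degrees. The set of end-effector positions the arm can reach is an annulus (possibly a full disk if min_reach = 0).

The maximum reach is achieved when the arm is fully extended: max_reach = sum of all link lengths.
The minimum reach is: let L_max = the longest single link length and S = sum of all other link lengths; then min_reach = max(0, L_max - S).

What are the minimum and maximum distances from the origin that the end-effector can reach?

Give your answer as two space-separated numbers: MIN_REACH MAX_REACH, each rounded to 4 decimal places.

Link lengths: [1.0, 3.4, 6.1, 1.2]
max_reach = 1 + 3.4 + 6.1 + 1.2 = 11.7
L_max = max([1.0, 3.4, 6.1, 1.2]) = 6.1
S (sum of others) = 11.7 - 6.1 = 5.6
min_reach = max(0, 6.1 - 5.6) = max(0, 0.5) = 0.5

Answer: 0.5000 11.7000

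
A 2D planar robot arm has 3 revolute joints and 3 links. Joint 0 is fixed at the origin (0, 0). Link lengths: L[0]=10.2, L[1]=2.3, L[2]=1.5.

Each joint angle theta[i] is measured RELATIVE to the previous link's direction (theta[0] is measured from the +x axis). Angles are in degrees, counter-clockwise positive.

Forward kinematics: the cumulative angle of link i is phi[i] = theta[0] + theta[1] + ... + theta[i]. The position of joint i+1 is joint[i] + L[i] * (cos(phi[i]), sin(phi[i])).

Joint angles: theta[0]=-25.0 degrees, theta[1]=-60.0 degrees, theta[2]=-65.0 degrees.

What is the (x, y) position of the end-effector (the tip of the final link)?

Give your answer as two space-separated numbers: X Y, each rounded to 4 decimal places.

joint[0] = (0.0000, 0.0000)  (base)
link 0: phi[0] = -25 = -25 deg
  cos(-25 deg) = 0.9063, sin(-25 deg) = -0.4226
  joint[1] = (0.0000, 0.0000) + 10.2 * (0.9063, -0.4226) = (0.0000 + 9.2443, 0.0000 + -4.3107) = (9.2443, -4.3107)
link 1: phi[1] = -25 + -60 = -85 deg
  cos(-85 deg) = 0.0872, sin(-85 deg) = -0.9962
  joint[2] = (9.2443, -4.3107) + 2.3 * (0.0872, -0.9962) = (9.2443 + 0.2005, -4.3107 + -2.2912) = (9.4448, -6.6020)
link 2: phi[2] = -25 + -60 + -65 = -150 deg
  cos(-150 deg) = -0.8660, sin(-150 deg) = -0.5000
  joint[3] = (9.4448, -6.6020) + 1.5 * (-0.8660, -0.5000) = (9.4448 + -1.2990, -6.6020 + -0.7500) = (8.1458, -7.3520)
End effector: (8.1458, -7.3520)

Answer: 8.1458 -7.3520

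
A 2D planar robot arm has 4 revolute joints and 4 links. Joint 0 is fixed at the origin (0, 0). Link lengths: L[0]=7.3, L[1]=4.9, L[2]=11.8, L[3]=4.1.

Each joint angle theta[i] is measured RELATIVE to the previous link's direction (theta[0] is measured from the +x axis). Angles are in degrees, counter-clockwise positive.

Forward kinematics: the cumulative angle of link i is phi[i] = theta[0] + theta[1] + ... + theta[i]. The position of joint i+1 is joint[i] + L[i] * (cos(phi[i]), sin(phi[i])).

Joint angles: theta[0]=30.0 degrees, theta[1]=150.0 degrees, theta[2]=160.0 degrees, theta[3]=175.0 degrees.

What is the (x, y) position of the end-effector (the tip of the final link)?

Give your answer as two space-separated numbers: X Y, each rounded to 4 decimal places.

Answer: 8.7945 1.3469

Derivation:
joint[0] = (0.0000, 0.0000)  (base)
link 0: phi[0] = 30 = 30 deg
  cos(30 deg) = 0.8660, sin(30 deg) = 0.5000
  joint[1] = (0.0000, 0.0000) + 7.3 * (0.8660, 0.5000) = (0.0000 + 6.3220, 0.0000 + 3.6500) = (6.3220, 3.6500)
link 1: phi[1] = 30 + 150 = 180 deg
  cos(180 deg) = -1.0000, sin(180 deg) = 0.0000
  joint[2] = (6.3220, 3.6500) + 4.9 * (-1.0000, 0.0000) = (6.3220 + -4.9000, 3.6500 + 0.0000) = (1.4220, 3.6500)
link 2: phi[2] = 30 + 150 + 160 = 340 deg
  cos(340 deg) = 0.9397, sin(340 deg) = -0.3420
  joint[3] = (1.4220, 3.6500) + 11.8 * (0.9397, -0.3420) = (1.4220 + 11.0884, 3.6500 + -4.0358) = (12.5104, -0.3858)
link 3: phi[3] = 30 + 150 + 160 + 175 = 515 deg
  cos(515 deg) = -0.9063, sin(515 deg) = 0.4226
  joint[4] = (12.5104, -0.3858) + 4.1 * (-0.9063, 0.4226) = (12.5104 + -3.7159, -0.3858 + 1.7327) = (8.7945, 1.3469)
End effector: (8.7945, 1.3469)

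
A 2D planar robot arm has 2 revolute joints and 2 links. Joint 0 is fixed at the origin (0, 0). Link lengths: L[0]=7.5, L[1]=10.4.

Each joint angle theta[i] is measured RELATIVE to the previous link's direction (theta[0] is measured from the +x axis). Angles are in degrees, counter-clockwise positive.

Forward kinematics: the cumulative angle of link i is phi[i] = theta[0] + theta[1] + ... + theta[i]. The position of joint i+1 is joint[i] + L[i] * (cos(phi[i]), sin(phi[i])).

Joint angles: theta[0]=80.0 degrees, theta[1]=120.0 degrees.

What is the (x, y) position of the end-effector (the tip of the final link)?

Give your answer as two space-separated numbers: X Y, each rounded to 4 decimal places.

joint[0] = (0.0000, 0.0000)  (base)
link 0: phi[0] = 80 = 80 deg
  cos(80 deg) = 0.1736, sin(80 deg) = 0.9848
  joint[1] = (0.0000, 0.0000) + 7.5 * (0.1736, 0.9848) = (0.0000 + 1.3024, 0.0000 + 7.3861) = (1.3024, 7.3861)
link 1: phi[1] = 80 + 120 = 200 deg
  cos(200 deg) = -0.9397, sin(200 deg) = -0.3420
  joint[2] = (1.3024, 7.3861) + 10.4 * (-0.9397, -0.3420) = (1.3024 + -9.7728, 7.3861 + -3.5570) = (-8.4704, 3.8290)
End effector: (-8.4704, 3.8290)

Answer: -8.4704 3.8290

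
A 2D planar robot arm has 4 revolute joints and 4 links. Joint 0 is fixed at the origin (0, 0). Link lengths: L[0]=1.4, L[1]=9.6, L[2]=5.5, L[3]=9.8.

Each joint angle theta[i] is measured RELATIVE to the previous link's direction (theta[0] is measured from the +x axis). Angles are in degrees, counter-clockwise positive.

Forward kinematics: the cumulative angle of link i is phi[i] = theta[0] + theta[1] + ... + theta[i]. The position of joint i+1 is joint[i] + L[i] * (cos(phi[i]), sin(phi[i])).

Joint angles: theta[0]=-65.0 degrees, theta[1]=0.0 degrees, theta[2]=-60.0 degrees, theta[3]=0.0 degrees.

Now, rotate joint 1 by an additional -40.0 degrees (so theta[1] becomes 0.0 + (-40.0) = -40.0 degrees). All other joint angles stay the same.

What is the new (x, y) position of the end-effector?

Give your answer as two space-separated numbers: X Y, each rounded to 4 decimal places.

joint[0] = (0.0000, 0.0000)  (base)
link 0: phi[0] = -65 = -65 deg
  cos(-65 deg) = 0.4226, sin(-65 deg) = -0.9063
  joint[1] = (0.0000, 0.0000) + 1.4 * (0.4226, -0.9063) = (0.0000 + 0.5917, 0.0000 + -1.2688) = (0.5917, -1.2688)
link 1: phi[1] = -65 + -40 = -105 deg
  cos(-105 deg) = -0.2588, sin(-105 deg) = -0.9659
  joint[2] = (0.5917, -1.2688) + 9.6 * (-0.2588, -0.9659) = (0.5917 + -2.4847, -1.2688 + -9.2729) = (-1.8930, -10.5417)
link 2: phi[2] = -65 + -40 + -60 = -165 deg
  cos(-165 deg) = -0.9659, sin(-165 deg) = -0.2588
  joint[3] = (-1.8930, -10.5417) + 5.5 * (-0.9659, -0.2588) = (-1.8930 + -5.3126, -10.5417 + -1.4235) = (-7.2056, -11.9652)
link 3: phi[3] = -65 + -40 + -60 + 0 = -165 deg
  cos(-165 deg) = -0.9659, sin(-165 deg) = -0.2588
  joint[4] = (-7.2056, -11.9652) + 9.8 * (-0.9659, -0.2588) = (-7.2056 + -9.4661, -11.9652 + -2.5364) = (-16.6717, -14.5017)
End effector: (-16.6717, -14.5017)

Answer: -16.6717 -14.5017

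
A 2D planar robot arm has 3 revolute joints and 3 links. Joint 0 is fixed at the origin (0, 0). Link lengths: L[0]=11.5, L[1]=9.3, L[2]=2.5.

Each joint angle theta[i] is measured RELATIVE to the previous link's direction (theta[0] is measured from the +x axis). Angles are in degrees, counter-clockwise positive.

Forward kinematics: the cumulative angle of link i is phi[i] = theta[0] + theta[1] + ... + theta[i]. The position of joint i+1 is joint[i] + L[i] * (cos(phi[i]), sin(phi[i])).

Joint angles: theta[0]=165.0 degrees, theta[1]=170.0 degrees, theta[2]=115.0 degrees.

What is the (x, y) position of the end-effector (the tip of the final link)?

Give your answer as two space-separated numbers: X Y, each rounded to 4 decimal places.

joint[0] = (0.0000, 0.0000)  (base)
link 0: phi[0] = 165 = 165 deg
  cos(165 deg) = -0.9659, sin(165 deg) = 0.2588
  joint[1] = (0.0000, 0.0000) + 11.5 * (-0.9659, 0.2588) = (0.0000 + -11.1081, 0.0000 + 2.9764) = (-11.1081, 2.9764)
link 1: phi[1] = 165 + 170 = 335 deg
  cos(335 deg) = 0.9063, sin(335 deg) = -0.4226
  joint[2] = (-11.1081, 2.9764) + 9.3 * (0.9063, -0.4226) = (-11.1081 + 8.4287, 2.9764 + -3.9303) = (-2.6795, -0.9539)
link 2: phi[2] = 165 + 170 + 115 = 450 deg
  cos(450 deg) = 0.0000, sin(450 deg) = 1.0000
  joint[3] = (-2.6795, -0.9539) + 2.5 * (0.0000, 1.0000) = (-2.6795 + 0.0000, -0.9539 + 2.5000) = (-2.6795, 1.5461)
End effector: (-2.6795, 1.5461)

Answer: -2.6795 1.5461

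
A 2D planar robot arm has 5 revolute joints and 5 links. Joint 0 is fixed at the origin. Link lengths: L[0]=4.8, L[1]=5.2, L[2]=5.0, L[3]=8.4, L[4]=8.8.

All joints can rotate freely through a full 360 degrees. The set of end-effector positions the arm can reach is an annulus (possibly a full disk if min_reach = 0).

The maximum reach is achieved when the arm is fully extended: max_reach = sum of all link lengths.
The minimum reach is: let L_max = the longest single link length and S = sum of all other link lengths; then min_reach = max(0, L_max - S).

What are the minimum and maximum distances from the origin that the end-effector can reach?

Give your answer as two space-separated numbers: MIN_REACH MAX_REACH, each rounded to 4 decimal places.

Answer: 0.0000 32.2000

Derivation:
Link lengths: [4.8, 5.2, 5.0, 8.4, 8.8]
max_reach = 4.8 + 5.2 + 5 + 8.4 + 8.8 = 32.2
L_max = max([4.8, 5.2, 5.0, 8.4, 8.8]) = 8.8
S (sum of others) = 32.2 - 8.8 = 23.4
min_reach = max(0, 8.8 - 23.4) = max(0, -14.6) = 0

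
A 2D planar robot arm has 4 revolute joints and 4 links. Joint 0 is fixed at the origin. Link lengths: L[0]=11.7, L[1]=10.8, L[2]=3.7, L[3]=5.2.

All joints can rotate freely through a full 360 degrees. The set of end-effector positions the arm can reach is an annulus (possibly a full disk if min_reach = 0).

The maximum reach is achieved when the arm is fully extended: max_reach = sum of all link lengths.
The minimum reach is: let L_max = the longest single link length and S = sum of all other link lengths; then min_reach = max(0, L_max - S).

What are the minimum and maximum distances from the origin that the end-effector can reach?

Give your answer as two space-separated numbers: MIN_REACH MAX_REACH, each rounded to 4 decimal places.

Link lengths: [11.7, 10.8, 3.7, 5.2]
max_reach = 11.7 + 10.8 + 3.7 + 5.2 = 31.4
L_max = max([11.7, 10.8, 3.7, 5.2]) = 11.7
S (sum of others) = 31.4 - 11.7 = 19.7
min_reach = max(0, 11.7 - 19.7) = max(0, -8) = 0

Answer: 0.0000 31.4000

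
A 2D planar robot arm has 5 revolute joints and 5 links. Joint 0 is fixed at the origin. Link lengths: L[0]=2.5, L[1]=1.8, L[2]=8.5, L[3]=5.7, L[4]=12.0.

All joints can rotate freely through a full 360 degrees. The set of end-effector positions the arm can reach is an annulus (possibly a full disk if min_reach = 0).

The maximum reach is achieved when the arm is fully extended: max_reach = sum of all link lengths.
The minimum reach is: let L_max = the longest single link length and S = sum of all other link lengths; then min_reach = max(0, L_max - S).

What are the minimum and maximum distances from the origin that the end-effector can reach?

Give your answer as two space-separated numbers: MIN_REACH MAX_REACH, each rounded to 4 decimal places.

Link lengths: [2.5, 1.8, 8.5, 5.7, 12.0]
max_reach = 2.5 + 1.8 + 8.5 + 5.7 + 12 = 30.5
L_max = max([2.5, 1.8, 8.5, 5.7, 12.0]) = 12
S (sum of others) = 30.5 - 12 = 18.5
min_reach = max(0, 12 - 18.5) = max(0, -6.5) = 0

Answer: 0.0000 30.5000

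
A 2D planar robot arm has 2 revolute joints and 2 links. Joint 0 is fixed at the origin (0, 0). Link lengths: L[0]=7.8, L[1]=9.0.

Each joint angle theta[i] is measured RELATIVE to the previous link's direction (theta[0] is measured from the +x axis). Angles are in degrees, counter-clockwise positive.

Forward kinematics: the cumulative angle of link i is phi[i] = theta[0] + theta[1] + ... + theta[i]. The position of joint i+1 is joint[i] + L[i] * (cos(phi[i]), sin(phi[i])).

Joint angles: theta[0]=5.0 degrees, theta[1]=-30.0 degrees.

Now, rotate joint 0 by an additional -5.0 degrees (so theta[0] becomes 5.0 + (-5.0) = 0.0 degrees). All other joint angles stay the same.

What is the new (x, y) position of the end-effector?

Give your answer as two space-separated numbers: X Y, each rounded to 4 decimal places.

Answer: 15.5942 -4.5000

Derivation:
joint[0] = (0.0000, 0.0000)  (base)
link 0: phi[0] = 0 = 0 deg
  cos(0 deg) = 1.0000, sin(0 deg) = 0.0000
  joint[1] = (0.0000, 0.0000) + 7.8 * (1.0000, 0.0000) = (0.0000 + 7.8000, 0.0000 + 0.0000) = (7.8000, 0.0000)
link 1: phi[1] = 0 + -30 = -30 deg
  cos(-30 deg) = 0.8660, sin(-30 deg) = -0.5000
  joint[2] = (7.8000, 0.0000) + 9 * (0.8660, -0.5000) = (7.8000 + 7.7942, 0.0000 + -4.5000) = (15.5942, -4.5000)
End effector: (15.5942, -4.5000)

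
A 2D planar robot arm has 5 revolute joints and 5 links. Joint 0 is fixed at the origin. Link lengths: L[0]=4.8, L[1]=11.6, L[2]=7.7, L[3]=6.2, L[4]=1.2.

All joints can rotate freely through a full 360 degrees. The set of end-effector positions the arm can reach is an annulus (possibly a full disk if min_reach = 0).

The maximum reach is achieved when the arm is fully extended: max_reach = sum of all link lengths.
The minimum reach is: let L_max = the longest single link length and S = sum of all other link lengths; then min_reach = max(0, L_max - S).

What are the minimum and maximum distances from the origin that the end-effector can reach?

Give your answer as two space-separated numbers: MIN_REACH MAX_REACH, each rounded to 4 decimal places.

Answer: 0.0000 31.5000

Derivation:
Link lengths: [4.8, 11.6, 7.7, 6.2, 1.2]
max_reach = 4.8 + 11.6 + 7.7 + 6.2 + 1.2 = 31.5
L_max = max([4.8, 11.6, 7.7, 6.2, 1.2]) = 11.6
S (sum of others) = 31.5 - 11.6 = 19.9
min_reach = max(0, 11.6 - 19.9) = max(0, -8.3) = 0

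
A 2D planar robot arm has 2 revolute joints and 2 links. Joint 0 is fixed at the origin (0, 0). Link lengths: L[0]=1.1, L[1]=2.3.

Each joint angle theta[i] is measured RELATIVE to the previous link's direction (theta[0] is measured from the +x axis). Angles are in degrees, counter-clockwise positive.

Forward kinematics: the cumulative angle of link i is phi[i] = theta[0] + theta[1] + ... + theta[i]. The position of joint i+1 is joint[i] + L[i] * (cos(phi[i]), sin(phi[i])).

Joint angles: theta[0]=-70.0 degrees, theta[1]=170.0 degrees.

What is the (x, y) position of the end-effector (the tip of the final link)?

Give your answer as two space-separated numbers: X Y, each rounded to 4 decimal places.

joint[0] = (0.0000, 0.0000)  (base)
link 0: phi[0] = -70 = -70 deg
  cos(-70 deg) = 0.3420, sin(-70 deg) = -0.9397
  joint[1] = (0.0000, 0.0000) + 1.1 * (0.3420, -0.9397) = (0.0000 + 0.3762, 0.0000 + -1.0337) = (0.3762, -1.0337)
link 1: phi[1] = -70 + 170 = 100 deg
  cos(100 deg) = -0.1736, sin(100 deg) = 0.9848
  joint[2] = (0.3762, -1.0337) + 2.3 * (-0.1736, 0.9848) = (0.3762 + -0.3994, -1.0337 + 2.2651) = (-0.0232, 1.2314)
End effector: (-0.0232, 1.2314)

Answer: -0.0232 1.2314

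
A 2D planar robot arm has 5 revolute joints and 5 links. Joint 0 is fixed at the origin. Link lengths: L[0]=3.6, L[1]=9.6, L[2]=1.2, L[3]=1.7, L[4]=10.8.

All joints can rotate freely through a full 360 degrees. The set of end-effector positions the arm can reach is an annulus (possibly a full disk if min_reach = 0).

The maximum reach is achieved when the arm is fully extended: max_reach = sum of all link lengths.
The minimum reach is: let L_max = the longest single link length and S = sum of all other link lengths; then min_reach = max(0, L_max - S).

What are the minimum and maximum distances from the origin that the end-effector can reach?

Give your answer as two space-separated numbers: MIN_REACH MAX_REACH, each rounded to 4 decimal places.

Answer: 0.0000 26.9000

Derivation:
Link lengths: [3.6, 9.6, 1.2, 1.7, 10.8]
max_reach = 3.6 + 9.6 + 1.2 + 1.7 + 10.8 = 26.9
L_max = max([3.6, 9.6, 1.2, 1.7, 10.8]) = 10.8
S (sum of others) = 26.9 - 10.8 = 16.1
min_reach = max(0, 10.8 - 16.1) = max(0, -5.3) = 0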